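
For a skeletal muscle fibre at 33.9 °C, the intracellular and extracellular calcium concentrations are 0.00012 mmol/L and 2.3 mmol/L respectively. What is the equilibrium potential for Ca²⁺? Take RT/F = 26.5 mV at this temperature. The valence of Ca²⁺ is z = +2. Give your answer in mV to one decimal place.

130.7 mV

E = (26.5/z) · ln([Ca²⁺]_out/[Ca²⁺]_in) with z = +2.
= (26.5/2) · ln(2.3/0.00012) = 13.25 · ln(1.917e+04)
= 13.25 · (9.8609) = 130.66 mV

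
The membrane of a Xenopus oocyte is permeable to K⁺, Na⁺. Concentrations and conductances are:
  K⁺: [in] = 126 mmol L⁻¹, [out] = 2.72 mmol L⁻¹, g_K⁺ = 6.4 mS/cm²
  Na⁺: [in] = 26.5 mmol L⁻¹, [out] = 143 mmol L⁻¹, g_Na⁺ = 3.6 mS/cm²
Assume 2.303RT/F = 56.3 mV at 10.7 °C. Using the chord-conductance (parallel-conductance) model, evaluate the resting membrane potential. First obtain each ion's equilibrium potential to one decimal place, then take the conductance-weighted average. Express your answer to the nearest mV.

-45 mV

E_K⁺ = (56.3/1)·log₁₀(2.72/126) = -93.8 mV
E_Na⁺ = (56.3/1)·log₁₀(143/26.5) = 41.2 mV
Vm = (Σ gᵢEᵢ)/(Σ gᵢ) = (6.4·-93.8 + 3.6·41.2) / (6.4 + 3.6)
= -452.00 / 10 = -45.20 mV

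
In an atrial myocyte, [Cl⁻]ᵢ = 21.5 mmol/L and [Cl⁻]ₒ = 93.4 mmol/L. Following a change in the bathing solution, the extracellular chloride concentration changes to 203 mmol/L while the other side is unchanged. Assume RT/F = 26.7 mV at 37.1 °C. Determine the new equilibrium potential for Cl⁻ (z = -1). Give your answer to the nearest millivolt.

-60 mV

After the shift: [Cl⁻]_out = 203, [Cl⁻]_in = 21.5 mmol/L.
E_new = (26.7/-1)·ln(203/21.5) = -26.70 · (2.2452) = -59.95 mV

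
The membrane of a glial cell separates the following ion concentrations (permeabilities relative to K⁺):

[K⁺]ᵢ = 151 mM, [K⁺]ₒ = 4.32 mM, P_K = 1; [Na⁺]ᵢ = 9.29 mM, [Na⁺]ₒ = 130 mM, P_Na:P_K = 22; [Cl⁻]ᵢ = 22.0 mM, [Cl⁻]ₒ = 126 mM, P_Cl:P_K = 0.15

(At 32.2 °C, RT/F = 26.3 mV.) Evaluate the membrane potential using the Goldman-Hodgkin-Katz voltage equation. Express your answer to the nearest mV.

54 mV

Vm = 26.3 · ln[(Σ P·[cation]ₒ + Σ P·[anion]ᵢ) / (Σ P·[cation]ᵢ + Σ P·[anion]ₒ)]
Numerator = 1×4.32 + 22×130 + 0.15×22.0 = 2868
Denominator = 1×151 + 22×9.29 + 0.15×126 = 374.3
Vm = 26.3 · ln(7.6617) = 26.3 × (2.0362) = 53.55 mV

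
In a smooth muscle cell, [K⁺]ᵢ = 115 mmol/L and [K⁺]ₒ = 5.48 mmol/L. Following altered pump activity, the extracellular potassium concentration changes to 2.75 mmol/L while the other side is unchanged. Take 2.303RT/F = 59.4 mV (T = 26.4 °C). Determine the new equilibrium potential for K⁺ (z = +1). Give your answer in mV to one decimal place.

After the shift: [K⁺]_out = 2.75, [K⁺]_in = 115 mmol/L.
E_new = (59.4/1)·log₁₀(2.75/115) = 59.40 · (-1.6214) = -96.31 mV

-96.3 mV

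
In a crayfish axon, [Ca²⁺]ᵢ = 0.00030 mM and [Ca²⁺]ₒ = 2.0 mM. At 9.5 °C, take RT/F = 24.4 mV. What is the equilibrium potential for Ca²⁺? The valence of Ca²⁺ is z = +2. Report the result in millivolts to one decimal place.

107.4 mV

E = (24.4/z) · ln([Ca²⁺]_out/[Ca²⁺]_in) with z = +2.
= (24.4/2) · ln(2.0/0.00030) = 12.20 · ln(6667)
= 12.20 · (8.8049) = 107.42 mV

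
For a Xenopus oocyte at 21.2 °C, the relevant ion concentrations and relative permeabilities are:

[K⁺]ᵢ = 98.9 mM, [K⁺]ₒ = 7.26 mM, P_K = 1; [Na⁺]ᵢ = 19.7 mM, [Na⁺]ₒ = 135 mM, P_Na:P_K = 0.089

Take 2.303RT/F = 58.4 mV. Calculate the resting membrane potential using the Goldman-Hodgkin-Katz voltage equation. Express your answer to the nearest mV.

Vm = 58.4 · log₁₀[(Σ P·[cation]ₒ + Σ P·[anion]ᵢ) / (Σ P·[cation]ᵢ + Σ P·[anion]ₒ)]
Numerator = 1×7.26 + 0.089×135 = 19.27
Denominator = 1×98.9 + 0.089×19.7 = 100.7
Vm = 58.4 · log₁₀(0.1915) = 58.4 × (-0.7178) = -41.92 mV

-42 mV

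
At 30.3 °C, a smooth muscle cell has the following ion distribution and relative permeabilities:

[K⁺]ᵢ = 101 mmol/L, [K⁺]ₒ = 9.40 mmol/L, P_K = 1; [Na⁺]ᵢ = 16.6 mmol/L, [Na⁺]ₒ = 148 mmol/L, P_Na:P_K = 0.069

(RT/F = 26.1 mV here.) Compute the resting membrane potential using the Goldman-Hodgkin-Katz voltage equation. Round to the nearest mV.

Vm = 26.1 · ln[(Σ P·[cation]ₒ + Σ P·[anion]ᵢ) / (Σ P·[cation]ᵢ + Σ P·[anion]ₒ)]
Numerator = 1×9.40 + 0.069×148 = 19.61
Denominator = 1×101 + 0.069×16.6 = 102.1
Vm = 26.1 · ln(0.192) = 26.1 × (-1.6503) = -43.07 mV

-43 mV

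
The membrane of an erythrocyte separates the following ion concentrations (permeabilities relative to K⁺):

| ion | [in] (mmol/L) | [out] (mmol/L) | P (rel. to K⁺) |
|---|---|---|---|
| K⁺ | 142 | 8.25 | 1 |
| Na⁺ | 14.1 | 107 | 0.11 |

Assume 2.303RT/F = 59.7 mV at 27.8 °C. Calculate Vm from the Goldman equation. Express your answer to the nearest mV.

-51 mV

Vm = 59.7 · log₁₀[(Σ P·[cation]ₒ + Σ P·[anion]ᵢ) / (Σ P·[cation]ᵢ + Σ P·[anion]ₒ)]
Numerator = 1×8.25 + 0.11×107 = 20.02
Denominator = 1×142 + 0.11×14.1 = 143.6
Vm = 59.7 · log₁₀(0.13946) = 59.7 × (-0.8555) = -51.08 mV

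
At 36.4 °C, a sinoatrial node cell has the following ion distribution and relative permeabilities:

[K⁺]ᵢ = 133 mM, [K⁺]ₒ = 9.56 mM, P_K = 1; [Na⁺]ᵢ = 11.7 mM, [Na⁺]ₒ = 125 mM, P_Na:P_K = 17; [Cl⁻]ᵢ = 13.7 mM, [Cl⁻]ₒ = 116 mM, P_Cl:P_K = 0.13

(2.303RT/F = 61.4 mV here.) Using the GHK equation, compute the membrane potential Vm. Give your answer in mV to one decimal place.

Vm = 61.4 · log₁₀[(Σ P·[cation]ₒ + Σ P·[anion]ᵢ) / (Σ P·[cation]ᵢ + Σ P·[anion]ₒ)]
Numerator = 1×9.56 + 17×125 + 0.13×13.7 = 2136
Denominator = 1×133 + 17×11.7 + 0.13×116 = 347
Vm = 61.4 · log₁₀(6.157) = 61.4 × (0.7894) = 48.47 mV

48.5 mV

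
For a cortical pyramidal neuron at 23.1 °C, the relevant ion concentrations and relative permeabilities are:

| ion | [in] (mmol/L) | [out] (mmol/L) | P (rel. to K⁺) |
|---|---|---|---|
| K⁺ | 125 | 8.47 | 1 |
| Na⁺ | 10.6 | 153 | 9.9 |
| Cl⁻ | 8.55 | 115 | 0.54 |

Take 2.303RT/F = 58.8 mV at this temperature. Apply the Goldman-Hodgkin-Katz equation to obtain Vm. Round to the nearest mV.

Vm = 58.8 · log₁₀[(Σ P·[cation]ₒ + Σ P·[anion]ᵢ) / (Σ P·[cation]ᵢ + Σ P·[anion]ₒ)]
Numerator = 1×8.47 + 9.9×153 + 0.54×8.55 = 1528
Denominator = 1×125 + 9.9×10.6 + 0.54×115 = 292
Vm = 58.8 · log₁₀(5.2314) = 58.8 × (0.7186) = 42.25 mV

42 mV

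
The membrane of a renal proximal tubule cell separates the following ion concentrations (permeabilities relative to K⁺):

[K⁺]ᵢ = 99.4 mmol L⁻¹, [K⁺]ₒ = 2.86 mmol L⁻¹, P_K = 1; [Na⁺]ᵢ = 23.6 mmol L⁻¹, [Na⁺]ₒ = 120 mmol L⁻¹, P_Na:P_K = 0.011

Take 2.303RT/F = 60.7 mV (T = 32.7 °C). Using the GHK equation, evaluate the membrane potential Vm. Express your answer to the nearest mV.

Vm = 60.7 · log₁₀[(Σ P·[cation]ₒ + Σ P·[anion]ᵢ) / (Σ P·[cation]ᵢ + Σ P·[anion]ₒ)]
Numerator = 1×2.86 + 0.011×120 = 4.18
Denominator = 1×99.4 + 0.011×23.6 = 99.66
Vm = 60.7 · log₁₀(0.041943) = 60.7 × (-1.3773) = -83.60 mV

-84 mV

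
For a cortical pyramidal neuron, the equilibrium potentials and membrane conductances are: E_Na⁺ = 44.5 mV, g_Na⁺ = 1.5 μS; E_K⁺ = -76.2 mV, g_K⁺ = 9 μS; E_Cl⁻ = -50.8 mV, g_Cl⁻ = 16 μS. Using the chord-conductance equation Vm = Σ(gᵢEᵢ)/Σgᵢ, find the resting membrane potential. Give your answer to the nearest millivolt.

-54 mV

Σ gᵢEᵢ = 1.5·(44.5) + 9·(-76.2) + 16·(-50.8) = -1431.85
Σ gᵢ = 1.5 + 9 + 16 = 26.5
Vm = -1431.85 / 26.5 = -54.03 mV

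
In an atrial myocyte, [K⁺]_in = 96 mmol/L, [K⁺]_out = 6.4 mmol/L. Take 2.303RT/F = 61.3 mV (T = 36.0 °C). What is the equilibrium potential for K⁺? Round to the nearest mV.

E = (61.3/z) · log₁₀([K⁺]_out/[K⁺]_in) with z = +1.
= (61.3/1) · log₁₀(6.4/96) = 61.30 · log₁₀(0.06667)
= 61.30 · (-1.1761) = -72.09 mV

-72 mV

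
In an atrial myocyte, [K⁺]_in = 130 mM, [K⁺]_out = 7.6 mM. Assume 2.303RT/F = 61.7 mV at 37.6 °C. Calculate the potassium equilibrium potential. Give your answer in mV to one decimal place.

-76.1 mV

E = (61.7/z) · log₁₀([K⁺]_out/[K⁺]_in) with z = +1.
= (61.7/1) · log₁₀(7.6/130) = 61.70 · log₁₀(0.05846)
= 61.70 · (-1.2331) = -76.08 mV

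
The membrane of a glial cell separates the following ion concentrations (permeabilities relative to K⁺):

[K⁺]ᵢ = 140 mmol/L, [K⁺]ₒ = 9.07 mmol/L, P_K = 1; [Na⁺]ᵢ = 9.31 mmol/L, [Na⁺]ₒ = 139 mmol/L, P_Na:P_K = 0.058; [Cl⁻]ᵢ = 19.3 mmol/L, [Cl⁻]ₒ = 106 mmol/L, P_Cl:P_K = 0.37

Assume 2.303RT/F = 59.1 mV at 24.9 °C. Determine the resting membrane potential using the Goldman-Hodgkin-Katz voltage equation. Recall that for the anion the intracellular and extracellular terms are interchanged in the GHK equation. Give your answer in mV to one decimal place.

Vm = 59.1 · log₁₀[(Σ P·[cation]ₒ + Σ P·[anion]ᵢ) / (Σ P·[cation]ᵢ + Σ P·[anion]ₒ)]
Numerator = 1×9.07 + 0.058×139 + 0.37×19.3 = 24.27
Denominator = 1×140 + 0.058×9.31 + 0.37×106 = 179.8
Vm = 59.1 · log₁₀(0.13503) = 59.1 × (-0.8696) = -51.39 mV

-51.4 mV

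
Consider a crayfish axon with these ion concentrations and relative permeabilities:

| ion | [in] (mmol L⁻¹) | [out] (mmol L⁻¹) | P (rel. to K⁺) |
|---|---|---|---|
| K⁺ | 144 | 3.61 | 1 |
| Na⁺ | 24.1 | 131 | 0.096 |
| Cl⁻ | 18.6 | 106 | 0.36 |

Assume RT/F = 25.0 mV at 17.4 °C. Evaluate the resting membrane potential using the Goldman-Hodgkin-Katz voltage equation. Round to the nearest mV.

Vm = 25.0 · ln[(Σ P·[cation]ₒ + Σ P·[anion]ᵢ) / (Σ P·[cation]ᵢ + Σ P·[anion]ₒ)]
Numerator = 1×3.61 + 0.096×131 + 0.36×18.6 = 22.88
Denominator = 1×144 + 0.096×24.1 + 0.36×106 = 184.5
Vm = 25.0 · ln(0.12404) = 25.0 × (-2.0872) = -52.18 mV

-52 mV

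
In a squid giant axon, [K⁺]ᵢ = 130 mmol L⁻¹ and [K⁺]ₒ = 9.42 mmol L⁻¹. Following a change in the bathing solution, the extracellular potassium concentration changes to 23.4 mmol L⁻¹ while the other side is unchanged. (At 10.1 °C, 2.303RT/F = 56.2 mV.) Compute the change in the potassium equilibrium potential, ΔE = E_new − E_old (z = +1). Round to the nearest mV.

22 mV

E_old = (56.2/1)·log₁₀(9.42/130) = -64.06 mV
E_new = (56.2/1)·log₁₀(23.4/130) = -41.85 mV
ΔE = -41.85 − (-64.06) = 22.21 mV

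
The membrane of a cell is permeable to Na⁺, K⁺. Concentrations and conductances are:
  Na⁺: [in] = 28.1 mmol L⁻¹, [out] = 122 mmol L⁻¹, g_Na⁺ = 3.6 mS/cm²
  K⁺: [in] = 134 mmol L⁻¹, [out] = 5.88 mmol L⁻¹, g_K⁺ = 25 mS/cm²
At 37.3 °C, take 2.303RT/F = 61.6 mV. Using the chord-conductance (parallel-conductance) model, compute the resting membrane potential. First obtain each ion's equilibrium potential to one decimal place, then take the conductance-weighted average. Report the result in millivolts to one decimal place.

E_Na⁺ = (61.6/1)·log₁₀(122/28.1) = 39.3 mV
E_K⁺ = (61.6/1)·log₁₀(5.88/134) = -83.6 mV
Vm = (Σ gᵢEᵢ)/(Σ gᵢ) = (3.6·39.3 + 25·-83.6) / (3.6 + 25)
= -1948.52 / 28.6 = -68.13 mV

-68.1 mV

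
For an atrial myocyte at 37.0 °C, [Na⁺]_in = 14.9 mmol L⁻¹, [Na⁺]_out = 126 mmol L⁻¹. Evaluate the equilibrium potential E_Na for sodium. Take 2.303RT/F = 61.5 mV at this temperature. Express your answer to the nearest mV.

57 mV

E = (61.5/z) · log₁₀([Na⁺]_out/[Na⁺]_in) with z = +1.
= (61.5/1) · log₁₀(126/14.9) = 61.50 · log₁₀(8.456)
= 61.50 · (0.9272) = 57.02 mV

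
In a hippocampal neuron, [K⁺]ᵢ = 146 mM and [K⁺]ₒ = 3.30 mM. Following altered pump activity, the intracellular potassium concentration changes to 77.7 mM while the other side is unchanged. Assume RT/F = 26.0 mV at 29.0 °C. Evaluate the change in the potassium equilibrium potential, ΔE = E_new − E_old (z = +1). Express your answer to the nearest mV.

16 mV

E_old = (26.0/1)·ln(3.30/146) = -98.53 mV
E_new = (26.0/1)·ln(3.30/77.7) = -82.13 mV
ΔE = -82.13 − (-98.53) = 16.40 mV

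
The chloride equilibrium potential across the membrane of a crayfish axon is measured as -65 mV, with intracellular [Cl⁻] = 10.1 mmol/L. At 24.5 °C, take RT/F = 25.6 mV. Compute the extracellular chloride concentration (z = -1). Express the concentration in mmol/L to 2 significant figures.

Nernst: E = (25.6/-1) · ln([out]/[in]), so ln([out]/[in]) = -65.0 × -1 / 25.6 = 2.5391.
[out]/[in] = e^(2.5391) = 12.67.
[out] = 12.67 × 10.1 = 127.9 mmol/L.

130 mmol/L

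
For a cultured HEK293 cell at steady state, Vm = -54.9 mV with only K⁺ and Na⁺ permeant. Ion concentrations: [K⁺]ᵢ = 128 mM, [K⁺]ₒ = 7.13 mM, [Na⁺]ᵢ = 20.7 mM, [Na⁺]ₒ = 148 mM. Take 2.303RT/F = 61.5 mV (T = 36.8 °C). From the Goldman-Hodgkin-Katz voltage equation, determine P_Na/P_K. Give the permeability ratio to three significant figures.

Let α = P_Na/P_K. GHK: Vm = 61.5·log₁₀[(Kₒ + α·Naₒ)/(Kᵢ + α·Naᵢ)].
10^(Vm/61.5) = 10^(-54.9/61.5) = 0.12803
So 0.12803·(Kᵢ + α·Naᵢ) = Kₒ + α·Naₒ → α = (0.12803·128.0 − 7.13) / (148.0 − 0.12803·20.7)
α = (16.39 − 7.13) / (148.0 − 2.65) = 9.258/145.3 = 0.06369

0.0637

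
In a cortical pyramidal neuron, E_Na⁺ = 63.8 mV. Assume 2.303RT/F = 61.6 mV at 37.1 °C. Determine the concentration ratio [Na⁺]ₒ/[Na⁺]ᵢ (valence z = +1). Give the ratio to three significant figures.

log₁₀([out]/[in]) = E·z/(61.6) = 63.8 × 1 / 61.6 = 1.0357
[out]/[in] = 10^(1.0357) = 10.86

10.9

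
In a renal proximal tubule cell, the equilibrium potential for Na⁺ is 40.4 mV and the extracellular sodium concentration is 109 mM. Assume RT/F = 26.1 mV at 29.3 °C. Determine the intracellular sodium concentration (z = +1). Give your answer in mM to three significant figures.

Nernst: E = (26.1/1) · ln([out]/[in]), so ln([out]/[in]) = 40.4 × 1 / 26.1 = 1.5479.
[out]/[in] = e^(1.5479) = 4.702.
[in] = 109 / 4.702 = 23.18 mM.

23.2 mM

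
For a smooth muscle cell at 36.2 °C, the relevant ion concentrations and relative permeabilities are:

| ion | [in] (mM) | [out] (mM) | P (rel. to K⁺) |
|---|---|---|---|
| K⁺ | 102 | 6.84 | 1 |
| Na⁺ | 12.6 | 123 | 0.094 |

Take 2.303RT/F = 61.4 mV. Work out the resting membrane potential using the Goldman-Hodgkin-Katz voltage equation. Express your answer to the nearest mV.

Vm = 61.4 · log₁₀[(Σ P·[cation]ₒ + Σ P·[anion]ᵢ) / (Σ P·[cation]ᵢ + Σ P·[anion]ₒ)]
Numerator = 1×6.84 + 0.094×123 = 18.4
Denominator = 1×102 + 0.094×12.6 = 103.2
Vm = 61.4 · log₁₀(0.17834) = 61.4 × (-0.7487) = -45.97 mV

-46 mV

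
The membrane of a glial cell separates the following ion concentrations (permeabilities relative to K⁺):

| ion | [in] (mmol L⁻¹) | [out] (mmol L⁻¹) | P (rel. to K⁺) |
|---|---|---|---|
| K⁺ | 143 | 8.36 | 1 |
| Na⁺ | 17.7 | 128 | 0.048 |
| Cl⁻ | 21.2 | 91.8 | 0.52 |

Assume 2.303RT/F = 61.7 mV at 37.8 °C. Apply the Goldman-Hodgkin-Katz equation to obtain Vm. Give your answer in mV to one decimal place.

Vm = 61.7 · log₁₀[(Σ P·[cation]ₒ + Σ P·[anion]ᵢ) / (Σ P·[cation]ᵢ + Σ P·[anion]ₒ)]
Numerator = 1×8.36 + 0.048×128 + 0.52×21.2 = 25.53
Denominator = 1×143 + 0.048×17.7 + 0.52×91.8 = 191.6
Vm = 61.7 · log₁₀(0.13325) = 61.7 × (-0.8753) = -54.01 mV

-54.0 mV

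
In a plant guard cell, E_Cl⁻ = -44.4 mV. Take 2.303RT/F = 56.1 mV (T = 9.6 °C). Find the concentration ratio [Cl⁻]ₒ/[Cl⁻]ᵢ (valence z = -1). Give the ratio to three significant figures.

6.19

log₁₀([out]/[in]) = E·z/(56.1) = -44.4 × -1 / 56.1 = 0.7914
[out]/[in] = 10^(0.7914) = 6.186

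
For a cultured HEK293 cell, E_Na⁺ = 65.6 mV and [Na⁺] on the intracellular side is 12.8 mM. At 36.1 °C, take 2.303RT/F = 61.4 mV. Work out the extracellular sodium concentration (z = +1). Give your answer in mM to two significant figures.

Nernst: E = (61.4/1) · log₁₀([out]/[in]), so log₁₀([out]/[in]) = 65.6 × 1 / 61.4 = 1.0684.
[out]/[in] = 10^(1.0684) = 11.71.
[out] = 11.71 × 12.8 = 149.8 mM.

150 mM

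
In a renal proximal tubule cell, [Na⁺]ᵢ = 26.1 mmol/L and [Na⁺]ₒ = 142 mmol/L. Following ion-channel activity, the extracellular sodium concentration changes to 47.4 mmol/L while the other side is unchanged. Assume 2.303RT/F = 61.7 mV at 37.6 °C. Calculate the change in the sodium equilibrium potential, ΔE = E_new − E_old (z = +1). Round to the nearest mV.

E_old = (61.7/1)·log₁₀(142/26.1) = 45.39 mV
E_new = (61.7/1)·log₁₀(47.4/26.1) = 15.99 mV
ΔE = 15.99 − (45.39) = -29.40 mV

-29 mV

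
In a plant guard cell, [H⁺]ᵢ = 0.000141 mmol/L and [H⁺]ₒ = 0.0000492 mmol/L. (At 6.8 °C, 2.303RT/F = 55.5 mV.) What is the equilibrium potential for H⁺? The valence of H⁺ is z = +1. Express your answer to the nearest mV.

E = (55.5/z) · log₁₀([H⁺]_out/[H⁺]_in) with z = +1.
= (55.5/1) · log₁₀(0.0000492/0.000141) = 55.50 · log₁₀(0.3489)
= 55.50 · (-0.4573) = -25.38 mV

-25 mV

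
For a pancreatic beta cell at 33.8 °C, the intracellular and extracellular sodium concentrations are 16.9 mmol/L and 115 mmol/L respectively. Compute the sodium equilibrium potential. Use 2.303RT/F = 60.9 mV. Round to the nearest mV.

E = (60.9/z) · log₁₀([Na⁺]_out/[Na⁺]_in) with z = +1.
= (60.9/1) · log₁₀(115/16.9) = 60.90 · log₁₀(6.805)
= 60.90 · (0.8328) = 50.72 mV

51 mV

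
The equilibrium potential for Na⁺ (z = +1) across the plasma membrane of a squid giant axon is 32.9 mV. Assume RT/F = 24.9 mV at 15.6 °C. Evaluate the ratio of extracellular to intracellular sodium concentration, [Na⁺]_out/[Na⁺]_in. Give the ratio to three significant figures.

3.75

ln([out]/[in]) = E·z/(24.9) = 32.9 × 1 / 24.9 = 1.3213
[out]/[in] = e^(1.3213) = 3.748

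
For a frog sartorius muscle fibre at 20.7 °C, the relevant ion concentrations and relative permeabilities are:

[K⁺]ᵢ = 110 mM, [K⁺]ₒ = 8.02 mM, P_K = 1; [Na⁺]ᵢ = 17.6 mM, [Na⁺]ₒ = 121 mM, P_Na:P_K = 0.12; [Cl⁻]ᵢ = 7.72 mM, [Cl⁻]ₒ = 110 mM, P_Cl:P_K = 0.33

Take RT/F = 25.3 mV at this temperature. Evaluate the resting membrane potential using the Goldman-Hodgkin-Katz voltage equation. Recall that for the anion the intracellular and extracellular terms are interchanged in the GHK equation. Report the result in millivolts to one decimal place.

-45.0 mV

Vm = 25.3 · ln[(Σ P·[cation]ₒ + Σ P·[anion]ᵢ) / (Σ P·[cation]ᵢ + Σ P·[anion]ₒ)]
Numerator = 1×8.02 + 0.12×121 + 0.33×7.72 = 25.09
Denominator = 1×110 + 0.12×17.6 + 0.33×110 = 148.4
Vm = 25.3 · ln(0.16904) = 25.3 × (-1.7776) = -44.97 mV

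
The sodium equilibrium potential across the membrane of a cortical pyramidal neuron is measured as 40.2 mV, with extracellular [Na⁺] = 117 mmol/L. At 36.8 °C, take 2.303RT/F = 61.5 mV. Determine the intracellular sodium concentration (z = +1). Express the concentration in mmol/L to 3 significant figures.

Nernst: E = (61.5/1) · log₁₀([out]/[in]), so log₁₀([out]/[in]) = 40.2 × 1 / 61.5 = 0.6537.
[out]/[in] = 10^(0.6537) = 4.505.
[in] = 117 / 4.505 = 25.97 mmol/L.

26.0 mmol/L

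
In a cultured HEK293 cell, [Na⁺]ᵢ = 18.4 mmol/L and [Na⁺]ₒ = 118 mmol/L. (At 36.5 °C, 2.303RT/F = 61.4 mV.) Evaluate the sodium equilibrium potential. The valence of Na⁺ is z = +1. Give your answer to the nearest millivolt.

E = (61.4/z) · log₁₀([Na⁺]_out/[Na⁺]_in) with z = +1.
= (61.4/1) · log₁₀(118/18.4) = 61.40 · log₁₀(6.413)
= 61.40 · (0.8071) = 49.55 mV

50 mV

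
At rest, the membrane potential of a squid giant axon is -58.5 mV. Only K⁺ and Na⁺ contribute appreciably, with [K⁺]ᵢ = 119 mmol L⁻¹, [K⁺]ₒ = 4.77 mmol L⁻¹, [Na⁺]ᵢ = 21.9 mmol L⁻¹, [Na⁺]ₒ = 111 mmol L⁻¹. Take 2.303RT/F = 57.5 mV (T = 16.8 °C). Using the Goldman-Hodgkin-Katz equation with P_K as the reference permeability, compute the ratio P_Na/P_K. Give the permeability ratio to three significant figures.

Let α = P_Na/P_K. GHK: Vm = 57.5·log₁₀[(Kₒ + α·Naₒ)/(Kᵢ + α·Naᵢ)].
10^(Vm/57.5) = 10^(-58.5/57.5) = 0.096075
So 0.096075·(Kᵢ + α·Naᵢ) = Kₒ + α·Naₒ → α = (0.096075·119.0 − 4.77) / (111.0 − 0.096075·21.9)
α = (11.43 − 4.77) / (111.0 − 2.104) = 6.663/108.9 = 0.06119

0.0612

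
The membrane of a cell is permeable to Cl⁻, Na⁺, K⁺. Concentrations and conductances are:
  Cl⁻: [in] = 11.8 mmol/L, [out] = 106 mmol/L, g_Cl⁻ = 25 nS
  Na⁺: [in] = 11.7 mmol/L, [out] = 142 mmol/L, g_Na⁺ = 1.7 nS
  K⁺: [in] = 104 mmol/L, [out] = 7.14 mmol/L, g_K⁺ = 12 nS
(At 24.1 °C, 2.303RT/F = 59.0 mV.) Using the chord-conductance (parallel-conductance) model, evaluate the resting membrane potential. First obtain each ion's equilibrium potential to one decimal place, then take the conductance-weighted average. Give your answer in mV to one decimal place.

-54.8 mV

E_Cl⁻ = (59.0/-1)·log₁₀(106/11.8) = -56.3 mV
E_Na⁺ = (59.0/1)·log₁₀(142/11.7) = 64.0 mV
E_K⁺ = (59.0/1)·log₁₀(7.14/104) = -68.6 mV
Vm = (Σ gᵢEᵢ)/(Σ gᵢ) = (25·-56.3 + 1.7·64.0 + 12·-68.6) / (25 + 1.7 + 12)
= -2121.90 / 38.7 = -54.83 mV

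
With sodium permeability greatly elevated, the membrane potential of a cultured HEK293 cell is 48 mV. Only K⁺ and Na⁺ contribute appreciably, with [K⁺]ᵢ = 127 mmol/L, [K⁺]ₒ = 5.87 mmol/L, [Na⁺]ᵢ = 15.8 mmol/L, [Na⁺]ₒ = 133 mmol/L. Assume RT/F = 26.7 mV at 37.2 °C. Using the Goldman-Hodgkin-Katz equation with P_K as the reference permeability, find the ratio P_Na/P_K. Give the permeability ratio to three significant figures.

Let α = P_Na/P_K. GHK: Vm = 26.7·ln[(Kₒ + α·Naₒ)/(Kᵢ + α·Naᵢ)].
e^(Vm/26.7) = e^(48.0/26.7) = 6.0361
So 6.0361·(Kᵢ + α·Naᵢ) = Kₒ + α·Naₒ → α = (6.0361·127.0 − 5.87) / (133.0 − 6.0361·15.8)
α = (766.6 − 5.87) / (133.0 − 95.37) = 760.7/37.63 = 20.22

20.2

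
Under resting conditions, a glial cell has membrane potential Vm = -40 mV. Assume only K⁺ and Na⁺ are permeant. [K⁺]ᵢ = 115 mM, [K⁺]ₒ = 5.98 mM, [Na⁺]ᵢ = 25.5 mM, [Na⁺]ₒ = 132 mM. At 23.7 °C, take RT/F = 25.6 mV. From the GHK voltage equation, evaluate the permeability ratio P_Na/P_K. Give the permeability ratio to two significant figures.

0.14

Let α = P_Na/P_K. GHK: Vm = 25.6·ln[(Kₒ + α·Naₒ)/(Kᵢ + α·Naᵢ)].
e^(Vm/25.6) = e^(-40.0/25.6) = 0.20961
So 0.20961·(Kᵢ + α·Naᵢ) = Kₒ + α·Naₒ → α = (0.20961·115.0 − 5.98) / (132.0 − 0.20961·25.5)
α = (24.11 − 5.98) / (132.0 − 5.345) = 18.13/126.7 = 0.1431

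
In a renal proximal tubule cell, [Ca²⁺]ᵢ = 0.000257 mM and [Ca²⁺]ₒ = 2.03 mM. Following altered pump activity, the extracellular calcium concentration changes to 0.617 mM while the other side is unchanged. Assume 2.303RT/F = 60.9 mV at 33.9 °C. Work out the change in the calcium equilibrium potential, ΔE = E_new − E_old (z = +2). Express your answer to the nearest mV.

-16 mV

E_old = (60.9/2)·log₁₀(2.03/0.000257) = 118.68 mV
E_new = (60.9/2)·log₁₀(0.617/0.000257) = 102.93 mV
ΔE = 102.93 − (118.68) = -15.75 mV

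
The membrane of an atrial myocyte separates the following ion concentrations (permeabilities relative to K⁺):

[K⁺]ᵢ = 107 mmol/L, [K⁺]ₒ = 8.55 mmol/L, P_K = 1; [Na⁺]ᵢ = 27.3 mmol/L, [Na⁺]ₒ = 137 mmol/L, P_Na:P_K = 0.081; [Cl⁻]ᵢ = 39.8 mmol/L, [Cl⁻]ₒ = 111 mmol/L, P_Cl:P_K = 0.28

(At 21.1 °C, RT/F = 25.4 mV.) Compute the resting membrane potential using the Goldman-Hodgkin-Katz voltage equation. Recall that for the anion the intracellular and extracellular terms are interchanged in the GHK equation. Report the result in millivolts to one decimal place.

Vm = 25.4 · ln[(Σ P·[cation]ₒ + Σ P·[anion]ᵢ) / (Σ P·[cation]ᵢ + Σ P·[anion]ₒ)]
Numerator = 1×8.55 + 0.081×137 + 0.28×39.8 = 30.79
Denominator = 1×107 + 0.081×27.3 + 0.28×111 = 140.3
Vm = 25.4 · ln(0.21948) = 25.4 × (-1.5165) = -38.52 mV

-38.5 mV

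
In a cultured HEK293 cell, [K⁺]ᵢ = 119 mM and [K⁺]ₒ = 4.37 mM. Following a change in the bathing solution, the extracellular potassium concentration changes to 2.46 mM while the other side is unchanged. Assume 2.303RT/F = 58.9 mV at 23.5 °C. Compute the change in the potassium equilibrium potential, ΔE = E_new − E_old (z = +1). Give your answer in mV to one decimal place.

E_old = (58.9/1)·log₁₀(4.37/119) = -84.53 mV
E_new = (58.9/1)·log₁₀(2.46/119) = -99.22 mV
ΔE = -99.22 − (-84.53) = -14.70 mV

-14.7 mV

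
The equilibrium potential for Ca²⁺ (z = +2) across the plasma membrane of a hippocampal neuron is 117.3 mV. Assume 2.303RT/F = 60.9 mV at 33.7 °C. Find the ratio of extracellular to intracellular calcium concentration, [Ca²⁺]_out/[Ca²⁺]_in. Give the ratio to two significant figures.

log₁₀([out]/[in]) = E·z/(60.9) = 117.3 × 2 / 60.9 = 3.8522
[out]/[in] = 10^(3.8522) = 7116

7100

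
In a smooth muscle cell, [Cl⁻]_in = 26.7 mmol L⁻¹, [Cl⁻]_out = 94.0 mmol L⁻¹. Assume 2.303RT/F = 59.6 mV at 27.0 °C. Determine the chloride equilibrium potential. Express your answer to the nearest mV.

E = (59.6/z) · log₁₀([Cl⁻]_out/[Cl⁻]_in) with z = -1.
For an anion, dividing by z = -1 reverses the sign.
= (59.6/-1) · log₁₀(94.0/26.7) = -59.60 · log₁₀(3.521)
= -59.60 · (0.5466) = -32.58 mV

-33 mV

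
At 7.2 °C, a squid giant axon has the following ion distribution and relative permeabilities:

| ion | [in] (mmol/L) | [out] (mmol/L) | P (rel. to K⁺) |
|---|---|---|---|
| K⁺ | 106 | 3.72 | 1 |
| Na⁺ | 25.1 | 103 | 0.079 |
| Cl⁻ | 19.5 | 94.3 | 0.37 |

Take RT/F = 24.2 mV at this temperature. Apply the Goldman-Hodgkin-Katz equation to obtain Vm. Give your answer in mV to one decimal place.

Vm = 24.2 · ln[(Σ P·[cation]ₒ + Σ P·[anion]ᵢ) / (Σ P·[cation]ᵢ + Σ P·[anion]ₒ)]
Numerator = 1×3.72 + 0.079×103 + 0.37×19.5 = 19.07
Denominator = 1×106 + 0.079×25.1 + 0.37×94.3 = 142.9
Vm = 24.2 · ln(0.13349) = 24.2 × (-2.0137) = -48.73 mV

-48.7 mV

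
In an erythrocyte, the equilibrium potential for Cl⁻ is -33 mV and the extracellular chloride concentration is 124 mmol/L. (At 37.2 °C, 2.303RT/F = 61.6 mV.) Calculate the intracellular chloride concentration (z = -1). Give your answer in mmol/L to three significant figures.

36.1 mmol/L

Nernst: E = (61.6/-1) · log₁₀([out]/[in]), so log₁₀([out]/[in]) = -33.0 × -1 / 61.6 = 0.5357.
[out]/[in] = 10^(0.5357) = 3.433.
[in] = 124 / 3.433 = 36.12 mmol/L.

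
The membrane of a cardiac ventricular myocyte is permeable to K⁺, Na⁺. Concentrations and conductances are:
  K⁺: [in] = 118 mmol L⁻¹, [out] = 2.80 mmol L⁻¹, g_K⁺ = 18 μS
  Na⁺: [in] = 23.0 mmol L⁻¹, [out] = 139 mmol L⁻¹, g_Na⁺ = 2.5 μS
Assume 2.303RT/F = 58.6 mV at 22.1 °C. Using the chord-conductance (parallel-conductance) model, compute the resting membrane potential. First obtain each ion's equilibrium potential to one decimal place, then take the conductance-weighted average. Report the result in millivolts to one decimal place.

E_K⁺ = (58.6/1)·log₁₀(2.80/118) = -95.2 mV
E_Na⁺ = (58.6/1)·log₁₀(139/23.0) = 45.8 mV
Vm = (Σ gᵢEᵢ)/(Σ gᵢ) = (18·-95.2 + 2.5·45.8) / (18 + 2.5)
= -1599.10 / 20.5 = -78.00 mV

-78.0 mV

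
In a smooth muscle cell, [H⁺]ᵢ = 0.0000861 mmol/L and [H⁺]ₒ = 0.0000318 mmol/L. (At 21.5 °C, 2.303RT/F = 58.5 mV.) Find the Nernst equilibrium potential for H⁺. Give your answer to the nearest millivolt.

-25 mV

E = (58.5/z) · log₁₀([H⁺]_out/[H⁺]_in) with z = +1.
= (58.5/1) · log₁₀(0.0000318/0.0000861) = 58.50 · log₁₀(0.3693)
= 58.50 · (-0.4326) = -25.31 mV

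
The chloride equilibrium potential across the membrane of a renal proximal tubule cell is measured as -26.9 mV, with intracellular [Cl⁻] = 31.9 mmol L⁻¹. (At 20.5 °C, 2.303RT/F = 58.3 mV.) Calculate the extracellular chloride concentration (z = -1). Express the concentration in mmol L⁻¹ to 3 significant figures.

Nernst: E = (58.3/-1) · log₁₀([out]/[in]), so log₁₀([out]/[in]) = -26.9 × -1 / 58.3 = 0.4614.
[out]/[in] = 10^(0.4614) = 2.893.
[out] = 2.893 × 31.9 = 92.3 mmol L⁻¹.

92.3 mmol L⁻¹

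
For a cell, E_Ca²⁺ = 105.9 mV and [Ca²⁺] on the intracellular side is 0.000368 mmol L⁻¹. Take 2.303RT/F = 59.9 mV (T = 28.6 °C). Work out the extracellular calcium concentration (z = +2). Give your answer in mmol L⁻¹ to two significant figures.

1.3 mmol L⁻¹

Nernst: E = (59.9/2) · log₁₀([out]/[in]), so log₁₀([out]/[in]) = 105.9 × 2 / 59.9 = 3.5359.
[out]/[in] = 10^(3.5359) = 3435.
[out] = 3435 × 0.000368 = 1.264 mmol L⁻¹.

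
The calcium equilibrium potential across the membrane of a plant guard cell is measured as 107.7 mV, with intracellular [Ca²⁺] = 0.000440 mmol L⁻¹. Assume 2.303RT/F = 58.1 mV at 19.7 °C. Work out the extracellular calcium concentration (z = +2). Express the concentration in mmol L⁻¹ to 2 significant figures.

2.2 mmol L⁻¹

Nernst: E = (58.1/2) · log₁₀([out]/[in]), so log₁₀([out]/[in]) = 107.7 × 2 / 58.1 = 3.7074.
[out]/[in] = 10^(3.7074) = 5098.
[out] = 5098 × 0.000440 = 2.243 mmol L⁻¹.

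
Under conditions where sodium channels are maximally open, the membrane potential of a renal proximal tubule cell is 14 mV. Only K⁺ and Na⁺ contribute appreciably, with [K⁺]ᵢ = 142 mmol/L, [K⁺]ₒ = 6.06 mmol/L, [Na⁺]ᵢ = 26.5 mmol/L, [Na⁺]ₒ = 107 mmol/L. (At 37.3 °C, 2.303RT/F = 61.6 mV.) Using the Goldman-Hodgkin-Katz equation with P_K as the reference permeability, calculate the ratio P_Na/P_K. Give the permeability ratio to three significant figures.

3.75

Let α = P_Na/P_K. GHK: Vm = 61.6·log₁₀[(Kₒ + α·Naₒ)/(Kᵢ + α·Naᵢ)].
10^(Vm/61.6) = 10^(14.0/61.6) = 1.6876
So 1.6876·(Kᵢ + α·Naᵢ) = Kₒ + α·Naₒ → α = (1.6876·142.0 − 6.06) / (107.0 − 1.6876·26.5)
α = (239.6 − 6.06) / (107.0 − 44.72) = 233.6/62.28 = 3.751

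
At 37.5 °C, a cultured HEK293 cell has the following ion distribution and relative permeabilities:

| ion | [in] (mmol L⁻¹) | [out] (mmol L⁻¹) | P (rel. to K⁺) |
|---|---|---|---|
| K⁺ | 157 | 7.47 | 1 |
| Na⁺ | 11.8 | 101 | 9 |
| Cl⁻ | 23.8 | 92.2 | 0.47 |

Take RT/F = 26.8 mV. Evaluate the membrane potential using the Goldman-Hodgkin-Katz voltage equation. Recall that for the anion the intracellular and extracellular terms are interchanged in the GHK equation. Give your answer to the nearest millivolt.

Vm = 26.8 · ln[(Σ P·[cation]ₒ + Σ P·[anion]ᵢ) / (Σ P·[cation]ᵢ + Σ P·[anion]ₒ)]
Numerator = 1×7.47 + 9×101 + 0.47×23.8 = 927.7
Denominator = 1×157 + 9×11.8 + 0.47×92.2 = 306.5
Vm = 26.8 · ln(3.0263) = 26.8 × (1.1073) = 29.68 mV

30 mV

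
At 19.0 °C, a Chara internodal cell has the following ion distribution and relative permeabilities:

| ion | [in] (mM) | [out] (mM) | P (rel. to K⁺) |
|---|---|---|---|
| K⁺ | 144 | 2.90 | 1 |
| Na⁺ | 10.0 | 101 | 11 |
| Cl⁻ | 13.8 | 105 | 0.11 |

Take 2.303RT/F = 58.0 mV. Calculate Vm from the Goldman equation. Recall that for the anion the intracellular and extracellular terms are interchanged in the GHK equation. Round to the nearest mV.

Vm = 58.0 · log₁₀[(Σ P·[cation]ₒ + Σ P·[anion]ᵢ) / (Σ P·[cation]ᵢ + Σ P·[anion]ₒ)]
Numerator = 1×2.90 + 11×101 + 0.11×13.8 = 1115
Denominator = 1×144 + 11×10.0 + 0.11×105 = 265.6
Vm = 58.0 · log₁₀(4.2004) = 58.0 × (0.6233) = 36.15 mV

36 mV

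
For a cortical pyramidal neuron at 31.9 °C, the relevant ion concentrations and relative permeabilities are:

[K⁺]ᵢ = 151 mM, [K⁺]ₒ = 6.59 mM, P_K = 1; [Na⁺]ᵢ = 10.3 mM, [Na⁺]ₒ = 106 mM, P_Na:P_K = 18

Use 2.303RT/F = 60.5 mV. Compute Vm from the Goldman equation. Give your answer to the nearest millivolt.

46 mV

Vm = 60.5 · log₁₀[(Σ P·[cation]ₒ + Σ P·[anion]ᵢ) / (Σ P·[cation]ᵢ + Σ P·[anion]ₒ)]
Numerator = 1×6.59 + 18×106 = 1915
Denominator = 1×151 + 18×10.3 = 336.4
Vm = 60.5 · log₁₀(5.6914) = 60.5 × (0.7552) = 45.69 mV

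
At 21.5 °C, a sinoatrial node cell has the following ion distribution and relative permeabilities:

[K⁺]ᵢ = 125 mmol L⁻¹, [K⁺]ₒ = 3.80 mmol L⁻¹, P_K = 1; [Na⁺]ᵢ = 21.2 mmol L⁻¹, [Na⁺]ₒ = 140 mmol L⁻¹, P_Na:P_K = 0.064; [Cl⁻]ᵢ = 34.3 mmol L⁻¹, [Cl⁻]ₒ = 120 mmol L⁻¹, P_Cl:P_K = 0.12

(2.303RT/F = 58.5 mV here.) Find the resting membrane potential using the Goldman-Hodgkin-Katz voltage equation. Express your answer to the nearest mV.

-54 mV

Vm = 58.5 · log₁₀[(Σ P·[cation]ₒ + Σ P·[anion]ᵢ) / (Σ P·[cation]ᵢ + Σ P·[anion]ₒ)]
Numerator = 1×3.80 + 0.064×140 + 0.12×34.3 = 16.88
Denominator = 1×125 + 0.064×21.2 + 0.12×120 = 140.8
Vm = 58.5 · log₁₀(0.11989) = 58.5 × (-0.9212) = -53.89 mV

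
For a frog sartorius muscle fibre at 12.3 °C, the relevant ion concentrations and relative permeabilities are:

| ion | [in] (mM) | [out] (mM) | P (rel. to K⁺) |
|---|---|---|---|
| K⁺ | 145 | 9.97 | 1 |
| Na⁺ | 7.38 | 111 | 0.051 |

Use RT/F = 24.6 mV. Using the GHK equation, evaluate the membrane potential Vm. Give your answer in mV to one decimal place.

Vm = 24.6 · ln[(Σ P·[cation]ₒ + Σ P·[anion]ᵢ) / (Σ P·[cation]ᵢ + Σ P·[anion]ₒ)]
Numerator = 1×9.97 + 0.051×111 = 15.63
Denominator = 1×145 + 0.051×7.38 = 145.4
Vm = 24.6 · ln(0.10752) = 24.6 × (-2.2301) = -54.86 mV

-54.9 mV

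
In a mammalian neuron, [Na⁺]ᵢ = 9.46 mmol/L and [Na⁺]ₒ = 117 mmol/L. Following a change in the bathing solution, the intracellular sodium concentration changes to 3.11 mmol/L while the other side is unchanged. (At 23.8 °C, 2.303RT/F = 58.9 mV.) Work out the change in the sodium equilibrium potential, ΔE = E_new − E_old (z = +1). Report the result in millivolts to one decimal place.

28.5 mV

E_old = (58.9/1)·log₁₀(117/9.46) = 64.34 mV
E_new = (58.9/1)·log₁₀(117/3.11) = 92.79 mV
ΔE = 92.79 − (64.34) = 28.46 mV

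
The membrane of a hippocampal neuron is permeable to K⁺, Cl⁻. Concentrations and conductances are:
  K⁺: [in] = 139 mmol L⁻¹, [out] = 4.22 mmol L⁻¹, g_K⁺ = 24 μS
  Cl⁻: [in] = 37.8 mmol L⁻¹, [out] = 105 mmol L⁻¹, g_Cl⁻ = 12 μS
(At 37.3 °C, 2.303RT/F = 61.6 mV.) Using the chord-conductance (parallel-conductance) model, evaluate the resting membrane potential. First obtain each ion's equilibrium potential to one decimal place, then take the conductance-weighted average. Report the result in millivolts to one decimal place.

E_K⁺ = (61.6/1)·log₁₀(4.22/139) = -93.5 mV
E_Cl⁻ = (61.6/-1)·log₁₀(105/37.8) = -27.3 mV
Vm = (Σ gᵢEᵢ)/(Σ gᵢ) = (24·-93.5 + 12·-27.3) / (24 + 12)
= -2571.60 / 36 = -71.43 mV

-71.4 mV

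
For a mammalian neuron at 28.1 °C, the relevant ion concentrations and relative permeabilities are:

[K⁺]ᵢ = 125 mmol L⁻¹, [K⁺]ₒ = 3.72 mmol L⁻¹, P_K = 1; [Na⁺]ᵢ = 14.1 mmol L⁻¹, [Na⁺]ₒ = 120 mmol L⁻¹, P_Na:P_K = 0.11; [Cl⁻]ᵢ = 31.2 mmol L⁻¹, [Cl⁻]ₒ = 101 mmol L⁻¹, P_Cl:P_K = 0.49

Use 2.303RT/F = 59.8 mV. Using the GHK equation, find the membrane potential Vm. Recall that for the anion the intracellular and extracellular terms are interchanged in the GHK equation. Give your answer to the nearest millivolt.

-44 mV

Vm = 59.8 · log₁₀[(Σ P·[cation]ₒ + Σ P·[anion]ᵢ) / (Σ P·[cation]ᵢ + Σ P·[anion]ₒ)]
Numerator = 1×3.72 + 0.11×120 + 0.49×31.2 = 32.21
Denominator = 1×125 + 0.11×14.1 + 0.49×101 = 176
Vm = 59.8 · log₁₀(0.18296) = 59.8 × (-0.7377) = -44.11 mV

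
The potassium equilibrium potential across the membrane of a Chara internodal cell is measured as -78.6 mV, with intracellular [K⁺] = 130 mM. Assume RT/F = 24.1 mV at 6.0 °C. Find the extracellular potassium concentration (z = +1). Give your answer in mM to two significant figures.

5.0 mM

Nernst: E = (24.1/1) · ln([out]/[in]), so ln([out]/[in]) = -78.6 × 1 / 24.1 = -3.2614.
[out]/[in] = e^(-3.2614) = 0.03833.
[out] = 0.03833 × 130 = 4.983 mM.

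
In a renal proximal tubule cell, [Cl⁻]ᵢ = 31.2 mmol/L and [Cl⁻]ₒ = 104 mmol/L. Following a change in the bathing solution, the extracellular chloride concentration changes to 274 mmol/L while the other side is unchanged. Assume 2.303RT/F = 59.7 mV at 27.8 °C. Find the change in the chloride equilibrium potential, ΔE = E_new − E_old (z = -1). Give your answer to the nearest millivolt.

E_old = (59.7/-1)·log₁₀(104/31.2) = -31.22 mV
E_new = (59.7/-1)·log₁₀(274/31.2) = -56.33 mV
ΔE = -56.33 − (-31.22) = -25.12 mV

-25 mV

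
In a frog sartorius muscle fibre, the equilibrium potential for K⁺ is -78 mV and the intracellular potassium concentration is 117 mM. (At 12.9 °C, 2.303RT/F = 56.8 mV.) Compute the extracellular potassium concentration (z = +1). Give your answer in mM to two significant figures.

Nernst: E = (56.8/1) · log₁₀([out]/[in]), so log₁₀([out]/[in]) = -78.0 × 1 / 56.8 = -1.3732.
[out]/[in] = 10^(-1.3732) = 0.04234.
[out] = 0.04234 × 117 = 4.954 mM.

5.0 mM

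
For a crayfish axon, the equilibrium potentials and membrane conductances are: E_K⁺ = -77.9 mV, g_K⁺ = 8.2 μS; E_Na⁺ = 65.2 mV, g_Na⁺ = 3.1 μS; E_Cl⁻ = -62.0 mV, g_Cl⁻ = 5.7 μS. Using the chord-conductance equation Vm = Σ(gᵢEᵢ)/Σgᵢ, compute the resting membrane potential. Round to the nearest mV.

-46 mV

Σ gᵢEᵢ = 8.2·(-77.9) + 3.1·(65.2) + 5.7·(-62.0) = -790.06
Σ gᵢ = 8.2 + 3.1 + 5.7 = 17
Vm = -790.06 / 17 = -46.47 mV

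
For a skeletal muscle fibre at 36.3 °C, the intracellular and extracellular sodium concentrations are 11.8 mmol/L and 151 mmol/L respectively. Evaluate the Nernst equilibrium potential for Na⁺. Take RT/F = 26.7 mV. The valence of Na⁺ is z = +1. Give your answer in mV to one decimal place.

E = (26.7/z) · ln([Na⁺]_out/[Na⁺]_in) with z = +1.
= (26.7/1) · ln(151/11.8) = 26.70 · ln(12.8)
= 26.70 · (2.5492) = 68.06 mV

68.1 mV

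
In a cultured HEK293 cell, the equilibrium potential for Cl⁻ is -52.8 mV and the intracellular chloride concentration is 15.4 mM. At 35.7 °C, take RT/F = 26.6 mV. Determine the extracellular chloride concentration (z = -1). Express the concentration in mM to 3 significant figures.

112 mM

Nernst: E = (26.6/-1) · ln([out]/[in]), so ln([out]/[in]) = -52.8 × -1 / 26.6 = 1.9850.
[out]/[in] = e^(1.9850) = 7.279.
[out] = 7.279 × 15.4 = 112.1 mM.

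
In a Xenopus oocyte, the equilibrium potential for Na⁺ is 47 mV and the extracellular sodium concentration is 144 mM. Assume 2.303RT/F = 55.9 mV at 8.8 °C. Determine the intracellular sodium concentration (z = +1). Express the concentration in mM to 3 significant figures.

20.8 mM

Nernst: E = (55.9/1) · log₁₀([out]/[in]), so log₁₀([out]/[in]) = 47.0 × 1 / 55.9 = 0.8408.
[out]/[in] = 10^(0.8408) = 6.931.
[in] = 144 / 6.931 = 20.78 mM.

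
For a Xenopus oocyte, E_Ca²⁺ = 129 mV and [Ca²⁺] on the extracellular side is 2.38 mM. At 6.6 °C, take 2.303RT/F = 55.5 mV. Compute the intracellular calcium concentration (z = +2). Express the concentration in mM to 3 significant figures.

Nernst: E = (55.5/2) · log₁₀([out]/[in]), so log₁₀([out]/[in]) = 129.0 × 2 / 55.5 = 4.6486.
[out]/[in] = 10^(4.6486) = 4.453e+04.
[in] = 2.38 / 4.453e+04 = 5.345e-05 mM.

0.0000534 mM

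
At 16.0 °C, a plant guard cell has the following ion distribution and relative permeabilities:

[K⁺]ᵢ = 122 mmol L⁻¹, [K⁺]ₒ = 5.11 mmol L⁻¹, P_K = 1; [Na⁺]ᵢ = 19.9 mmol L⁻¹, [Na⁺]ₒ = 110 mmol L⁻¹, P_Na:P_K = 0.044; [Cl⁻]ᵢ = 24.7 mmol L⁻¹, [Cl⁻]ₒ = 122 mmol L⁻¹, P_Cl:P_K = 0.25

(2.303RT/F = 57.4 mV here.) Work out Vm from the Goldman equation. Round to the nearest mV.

-56 mV

Vm = 57.4 · log₁₀[(Σ P·[cation]ₒ + Σ P·[anion]ᵢ) / (Σ P·[cation]ᵢ + Σ P·[anion]ₒ)]
Numerator = 1×5.11 + 0.044×110 + 0.25×24.7 = 16.12
Denominator = 1×122 + 0.044×19.9 + 0.25×122 = 153.4
Vm = 57.4 · log₁₀(0.10513) = 57.4 × (-0.9783) = -56.15 mV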